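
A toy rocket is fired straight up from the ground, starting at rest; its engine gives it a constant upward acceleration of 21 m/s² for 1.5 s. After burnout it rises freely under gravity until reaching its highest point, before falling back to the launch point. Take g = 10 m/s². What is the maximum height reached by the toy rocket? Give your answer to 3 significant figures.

73.2 m

Phase 1 (powered ascent): v₀ = 0 m/s, a = 21 m/s².
v = v₀ + at = 0 + (21)(1.5) = 31.5 m/s
Δx = v₀t + ½at² = 0·1.5 + 0.5·21·1.5² = 23.6 m

Phase 2 (coasting upward): v₀ = 31.5 m/s, a = -10 m/s².
v = v₀ + at → t = (0 − 31.5) / -10 = 3.15 s
v² = v₀² + 2aΔx → Δx = (0² − 31.5²)/(2·-10) = 49.6 m
Maximum height = 23.6 + 49.6 = 73.2 m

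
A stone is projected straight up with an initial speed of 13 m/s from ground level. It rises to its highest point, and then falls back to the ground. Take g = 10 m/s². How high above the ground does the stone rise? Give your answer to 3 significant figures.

8.45 m

Phase 1 (rising): v₀ = 13.0 m/s, a = -10 m/s².
v = v₀ + at → t = (0 − 13.0) / -10 = 1.30 s
v² = v₀² + 2aΔx → Δx = (0² − 13.0²)/(2·-10) = 8.45 m
Maximum height = 8.45 m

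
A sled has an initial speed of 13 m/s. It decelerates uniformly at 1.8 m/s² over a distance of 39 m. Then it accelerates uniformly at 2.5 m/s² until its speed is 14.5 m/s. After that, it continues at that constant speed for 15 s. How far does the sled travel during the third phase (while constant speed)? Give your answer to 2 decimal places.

Phase 1 (decelerating): v₀ = 13.0 m/s, a = -1.8 m/s².
v² = v₀² + 2aΔx = 13.0² + 2·-1.8·39 = 28.6 → v = 5.35 m/s
t = (v − v₀)/a = (5.35 − 13.0)/-1.8 = 4.25 s

Phase 2 (accelerating): v₀ = 5.35 m/s, a = 2.5 m/s².
v = v₀ + at → t = (14.5 − 5.35) / 2.5 = 3.66 s
v² = v₀² + 2aΔx → Δx = (14.5² − 5.35²)/(2·2.5) = 36.3 m

Phase 3 (constant speed): v₀ = 14.5 m/s, a = 0 m/s².
v = v₀ + at = 14.5 + (0)(15) = 14.5 m/s
Δx = v₀t + ½at² = 14.5·15 + 0.5·0·15² = 218 m
Distance in phase 3 = 218 m

217.50 m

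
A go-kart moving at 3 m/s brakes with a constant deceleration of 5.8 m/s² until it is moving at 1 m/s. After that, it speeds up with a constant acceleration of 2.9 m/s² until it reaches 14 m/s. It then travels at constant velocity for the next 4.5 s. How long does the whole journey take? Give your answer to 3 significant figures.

9.33 s

Phase 1 (decelerating): v₀ = 3.00 m/s, a = -5.8 m/s².
v = v₀ + at → t = (1 − 3.00) / -5.8 = 0.345 s
v² = v₀² + 2aΔx → Δx = (1² − 3.00²)/(2·-5.8) = 0.690 m

Phase 2 (accelerating): v₀ = 1.00 m/s, a = 2.9 m/s².
v = v₀ + at → t = (14 − 1.00) / 2.9 = 4.48 s
v² = v₀² + 2aΔx → Δx = (14² − 1.00²)/(2·2.9) = 33.6 m

Phase 3 (constant speed): v₀ = 14.0 m/s, a = 0 m/s².
v = v₀ + at = 14.0 + (0)(4.5) = 14.0 m/s
Δx = v₀t + ½at² = 14.0·4.5 + 0.5·0·4.5² = 63.0 m
Total time = 0.345 + 4.48 + 4.50 = 9.33 s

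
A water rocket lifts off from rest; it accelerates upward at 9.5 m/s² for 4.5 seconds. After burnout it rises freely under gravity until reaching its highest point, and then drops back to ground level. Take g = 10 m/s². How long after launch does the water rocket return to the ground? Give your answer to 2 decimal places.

14.90 s

Phase 1 (powered ascent): v₀ = 0 m/s, a = 9.5 m/s².
v = v₀ + at = 0 + (9.5)(4.5) = 42.8 m/s
Δx = v₀t + ½at² = 0·4.5 + 0.5·9.5·4.5² = 96.2 m

Phase 2 (coasting upward): v₀ = 42.8 m/s, a = -10 m/s².
v = v₀ + at → t = (0 − 42.8) / -10 = 4.28 s
v² = v₀² + 2aΔx → Δx = (0² − 42.8²)/(2·-10) = 91.4 m

Phase 3 (free fall): v₀ = 0 m/s, a = -10 m/s².
Falls 188 m from rest: t = √(2·188/10) = 6.12 s; v = g·t = 61.2 m/s.
Total time = 4.50 + 4.28 + 6.12 = 14.9 s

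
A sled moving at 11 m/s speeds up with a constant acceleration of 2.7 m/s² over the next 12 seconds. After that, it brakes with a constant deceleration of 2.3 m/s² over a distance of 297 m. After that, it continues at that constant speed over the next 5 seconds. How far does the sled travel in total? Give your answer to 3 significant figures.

737 m

Phase 1 (accelerating): v₀ = 11.0 m/s, a = 2.7 m/s².
v = v₀ + at = 11.0 + (2.7)(12) = 43.4 m/s
Δx = v₀t + ½at² = 11.0·12 + 0.5·2.7·12² = 326 m

Phase 2 (decelerating): v₀ = 43.4 m/s, a = -2.3 m/s².
v² = v₀² + 2aΔx = 43.4² + 2·-2.3·297 = 517 → v = 22.7 m/s
t = (v − v₀)/a = (22.7 − 43.4)/-2.3 = 8.98 s

Phase 3 (constant speed): v₀ = 22.7 m/s, a = 0 m/s².
v = v₀ + at = 22.7 + (0)(5) = 22.7 m/s
Δx = v₀t + ½at² = 22.7·5 + 0.5·0·5² = 114 m
Total distance = 326 + 297 + 114 = 737 m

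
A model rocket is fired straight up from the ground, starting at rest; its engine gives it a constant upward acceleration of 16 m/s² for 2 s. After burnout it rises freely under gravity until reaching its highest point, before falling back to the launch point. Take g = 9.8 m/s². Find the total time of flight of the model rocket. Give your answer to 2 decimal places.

9.41 s

Phase 1 (powered ascent): v₀ = 0 m/s, a = 16 m/s².
v = v₀ + at = 0 + (16)(2) = 32.0 m/s
Δx = v₀t + ½at² = 0·2 + 0.5·16·2² = 32.0 m

Phase 2 (coasting upward): v₀ = 32.0 m/s, a = -9.8 m/s².
v = v₀ + at → t = (0 − 32.0) / -9.8 = 3.27 s
v² = v₀² + 2aΔx → Δx = (0² − 32.0²)/(2·-9.8) = 52.2 m

Phase 3 (free fall): v₀ = 0 m/s, a = -9.8 m/s².
Falls 84.2 m from rest: t = √(2·84.2/9.8) = 4.15 s; v = g·t = 40.6 m/s.
Total time = 2.00 + 3.27 + 4.15 = 9.41 s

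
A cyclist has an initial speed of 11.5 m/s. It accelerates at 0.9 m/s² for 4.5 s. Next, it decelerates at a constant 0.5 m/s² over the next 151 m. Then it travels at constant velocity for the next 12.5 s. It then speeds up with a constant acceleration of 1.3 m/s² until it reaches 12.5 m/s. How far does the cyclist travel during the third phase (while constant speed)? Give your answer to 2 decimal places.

119.11 m

Phase 1 (accelerating): v₀ = 11.5 m/s, a = 0.9 m/s².
v = v₀ + at = 11.5 + (0.9)(4.5) = 15.6 m/s
Δx = v₀t + ½at² = 11.5·4.5 + 0.5·0.9·4.5² = 60.9 m

Phase 2 (decelerating): v₀ = 15.6 m/s, a = -0.5 m/s².
v² = v₀² + 2aΔx = 15.6² + 2·-0.5·151 = 90.8 → v = 9.53 m/s
t = (v − v₀)/a = (9.53 − 15.6)/-0.5 = 12.0 s

Phase 3 (constant speed): v₀ = 9.53 m/s, a = 0 m/s².
v = v₀ + at = 9.53 + (0)(12.5) = 9.53 m/s
Δx = v₀t + ½at² = 9.53·12.5 + 0.5·0·12.5² = 119 m
Distance in phase 3 = 119 m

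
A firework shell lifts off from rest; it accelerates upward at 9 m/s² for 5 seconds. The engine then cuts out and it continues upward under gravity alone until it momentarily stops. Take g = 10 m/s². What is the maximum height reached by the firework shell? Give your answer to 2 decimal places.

213.75 m

Phase 1 (powered ascent): v₀ = 0 m/s, a = 9 m/s².
v = v₀ + at = 0 + (9)(5) = 45.0 m/s
Δx = v₀t + ½at² = 0·5 + 0.5·9·5² = 112 m

Phase 2 (coasting upward): v₀ = 45.0 m/s, a = -10 m/s².
v = v₀ + at → t = (0 − 45.0) / -10 = 4.50 s
v² = v₀² + 2aΔx → Δx = (0² − 45.0²)/(2·-10) = 101 m
Maximum height = 112 + 101 = 214 m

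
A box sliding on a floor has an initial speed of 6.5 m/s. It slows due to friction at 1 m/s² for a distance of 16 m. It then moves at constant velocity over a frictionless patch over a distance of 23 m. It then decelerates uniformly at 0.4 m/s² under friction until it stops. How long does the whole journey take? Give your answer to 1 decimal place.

Phase 1 (decelerating): v₀ = 6.50 m/s, a = -1 m/s².
v² = v₀² + 2aΔx = 6.50² + 2·-1·16 = 10.2 → v = 3.20 m/s
t = (v − v₀)/a = (3.20 − 6.50)/-1 = 3.30 s

Phase 2 (constant speed): v₀ = 3.20 m/s, a = 0 m/s².
Constant speed: t = d/v = 23/3.20 = 7.18 s

Phase 3 (decelerating): v₀ = 3.20 m/s, a = -0.4 m/s².
v = v₀ + at → t = (0 − 3.20) / -0.4 = 8.00 s
v² = v₀² + 2aΔx → Δx = (0² − 3.20²)/(2·-0.4) = 12.8 m
Total time = 3.30 + 7.18 + 8.00 = 18.5 s

18.5 s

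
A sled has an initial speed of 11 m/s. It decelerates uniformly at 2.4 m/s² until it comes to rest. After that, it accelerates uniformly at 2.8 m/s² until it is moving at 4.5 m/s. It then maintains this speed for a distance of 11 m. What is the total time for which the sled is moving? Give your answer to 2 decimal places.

Phase 1 (decelerating): v₀ = 11.0 m/s, a = -2.4 m/s².
v = v₀ + at → t = (0 − 11.0) / -2.4 = 4.58 s
v² = v₀² + 2aΔx → Δx = (0² − 11.0²)/(2·-2.4) = 25.2 m

Phase 2 (accelerating): v₀ = 0 m/s, a = 2.8 m/s².
v = v₀ + at → t = (4.5 − 0) / 2.8 = 1.61 s
v² = v₀² + 2aΔx → Δx = (4.5² − 0²)/(2·2.8) = 3.62 m

Phase 3 (constant speed): v₀ = 4.50 m/s, a = 0 m/s².
Constant speed: t = d/v = 11/4.50 = 2.44 s
Total time = 4.58 + 1.61 + 2.44 = 8.63 s

8.63 s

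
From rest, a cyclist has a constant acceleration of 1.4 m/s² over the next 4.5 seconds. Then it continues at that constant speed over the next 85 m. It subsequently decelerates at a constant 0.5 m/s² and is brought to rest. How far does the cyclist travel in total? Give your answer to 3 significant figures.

139 m

Phase 1 (accelerating): v₀ = 0 m/s, a = 1.4 m/s².
v = v₀ + at = 0 + (1.4)(4.5) = 6.30 m/s
Δx = v₀t + ½at² = 0·4.5 + 0.5·1.4·4.5² = 14.2 m

Phase 2 (constant speed): v₀ = 6.30 m/s, a = 0 m/s².
Constant speed: t = d/v = 85/6.30 = 13.5 s

Phase 3 (decelerating): v₀ = 6.30 m/s, a = -0.5 m/s².
v = v₀ + at → t = (0 − 6.30) / -0.5 = 12.6 s
v² = v₀² + 2aΔx → Δx = (0² − 6.30²)/(2·-0.5) = 39.7 m
Total distance = 14.2 + 85.0 + 39.7 = 139 m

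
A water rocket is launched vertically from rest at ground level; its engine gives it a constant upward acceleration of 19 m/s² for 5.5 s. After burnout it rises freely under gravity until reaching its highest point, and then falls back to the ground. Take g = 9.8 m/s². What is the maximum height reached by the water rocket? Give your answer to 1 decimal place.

Phase 1 (powered ascent): v₀ = 0 m/s, a = 19 m/s².
v = v₀ + at = 0 + (19)(5.5) = 104 m/s
Δx = v₀t + ½at² = 0·5.5 + 0.5·19·5.5² = 287 m

Phase 2 (coasting upward): v₀ = 104 m/s, a = -9.8 m/s².
v = v₀ + at → t = (0 − 104) / -9.8 = 10.7 s
v² = v₀² + 2aΔx → Δx = (0² − 104²)/(2·-9.8) = 557 m
Maximum height = 287 + 557 = 845 m

844.5 m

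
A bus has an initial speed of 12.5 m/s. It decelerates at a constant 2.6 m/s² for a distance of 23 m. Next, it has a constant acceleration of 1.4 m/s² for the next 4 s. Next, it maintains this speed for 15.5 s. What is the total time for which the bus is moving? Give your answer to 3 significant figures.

22.0 s

Phase 1 (decelerating): v₀ = 12.5 m/s, a = -2.6 m/s².
v² = v₀² + 2aΔx = 12.5² + 2·-2.6·23 = 36.6 → v = 6.05 m/s
t = (v − v₀)/a = (6.05 − 12.5)/-2.6 = 2.48 s

Phase 2 (accelerating): v₀ = 6.05 m/s, a = 1.4 m/s².
v = v₀ + at = 6.05 + (1.4)(4) = 11.7 m/s
Δx = v₀t + ½at² = 6.05·4 + 0.5·1.4·4² = 35.4 m

Phase 3 (constant speed): v₀ = 11.7 m/s, a = 0 m/s².
v = v₀ + at = 11.7 + (0)(15.5) = 11.7 m/s
Δx = v₀t + ½at² = 11.7·15.5 + 0.5·0·15.5² = 181 m
Total time = 2.48 + 4.00 + 15.5 = 22.0 s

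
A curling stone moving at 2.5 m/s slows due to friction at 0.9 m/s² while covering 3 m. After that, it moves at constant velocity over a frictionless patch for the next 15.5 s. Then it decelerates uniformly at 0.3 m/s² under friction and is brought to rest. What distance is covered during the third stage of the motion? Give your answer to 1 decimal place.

Phase 1 (decelerating): v₀ = 2.50 m/s, a = -0.9 m/s².
v² = v₀² + 2aΔx = 2.50² + 2·-0.9·3 = 0.850 → v = 0.922 m/s
t = (v − v₀)/a = (0.922 − 2.50)/-0.9 = 1.75 s

Phase 2 (constant speed): v₀ = 0.922 m/s, a = 0 m/s².
v = v₀ + at = 0.922 + (0)(15.5) = 0.922 m/s
Δx = v₀t + ½at² = 0.922·15.5 + 0.5·0·15.5² = 14.3 m

Phase 3 (decelerating): v₀ = 0.922 m/s, a = -0.3 m/s².
v = v₀ + at → t = (0 − 0.922) / -0.3 = 3.07 s
v² = v₀² + 2aΔx → Δx = (0² − 0.922²)/(2·-0.3) = 1.42 m
Distance in phase 3 = 1.42 m

1.4 m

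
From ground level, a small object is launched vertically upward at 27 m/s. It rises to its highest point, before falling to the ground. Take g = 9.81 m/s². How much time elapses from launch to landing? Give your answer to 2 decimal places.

Phase 1 (rising): v₀ = 27.0 m/s, a = -9.81 m/s².
v = v₀ + at → t = (0 − 27.0) / -9.81 = 2.75 s
v² = v₀² + 2aΔx → Δx = (0² − 27.0²)/(2·-9.81) = 37.2 m

Phase 2 (falling): v₀ = 0 m/s, a = -9.81 m/s².
Falls 37.2 m from rest: t = √(2·37.2/9.81) = 2.75 s; v = g·t = 27.0 m/s.
Total time = 2.75 + 2.75 = 5.50 s

5.50 s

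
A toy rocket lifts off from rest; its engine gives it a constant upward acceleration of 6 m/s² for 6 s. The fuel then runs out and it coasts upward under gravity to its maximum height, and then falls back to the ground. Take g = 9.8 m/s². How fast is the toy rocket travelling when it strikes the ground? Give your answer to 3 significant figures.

58.4 m/s

Phase 1 (powered ascent): v₀ = 0 m/s, a = 6 m/s².
v = v₀ + at = 0 + (6)(6) = 36.0 m/s
Δx = v₀t + ½at² = 0·6 + 0.5·6·6² = 108 m

Phase 2 (coasting upward): v₀ = 36.0 m/s, a = -9.8 m/s².
v = v₀ + at → t = (0 − 36.0) / -9.8 = 3.67 s
v² = v₀² + 2aΔx → Δx = (0² − 36.0²)/(2·-9.8) = 66.1 m

Phase 3 (free fall): v₀ = 0 m/s, a = -9.8 m/s².
Falls 174 m from rest: t = √(2·174/9.8) = 5.96 s; v = g·t = 58.4 m/s.
Impact speed = 58.4 m/s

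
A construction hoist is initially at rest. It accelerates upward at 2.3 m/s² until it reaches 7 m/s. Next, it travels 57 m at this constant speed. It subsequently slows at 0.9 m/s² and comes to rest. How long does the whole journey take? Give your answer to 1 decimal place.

19.0 s

Phase 1 (accelerating): v₀ = 0 m/s, a = 2.3 m/s².
v = v₀ + at → t = (7 − 0) / 2.3 = 3.04 s
v² = v₀² + 2aΔx → Δx = (7² − 0²)/(2·2.3) = 10.7 m

Phase 2 (constant speed): v₀ = 7.00 m/s, a = 0 m/s².
Constant speed: t = d/v = 57/7.00 = 8.14 s

Phase 3 (decelerating): v₀ = 7.00 m/s, a = -0.9 m/s².
v = v₀ + at → t = (0 − 7.00) / -0.9 = 7.78 s
v² = v₀² + 2aΔx → Δx = (0² − 7.00²)/(2·-0.9) = 27.2 m
Total time = 3.04 + 8.14 + 7.78 = 19.0 s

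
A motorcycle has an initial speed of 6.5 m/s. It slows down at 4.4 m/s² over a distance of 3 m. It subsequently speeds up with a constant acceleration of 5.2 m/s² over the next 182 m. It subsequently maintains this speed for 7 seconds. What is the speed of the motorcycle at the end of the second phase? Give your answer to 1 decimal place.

Phase 1 (decelerating): v₀ = 6.50 m/s, a = -4.4 m/s².
v² = v₀² + 2aΔx = 6.50² + 2·-4.4·3 = 15.8 → v = 3.98 m/s
t = (v − v₀)/a = (3.98 − 6.50)/-4.4 = 0.572 s

Phase 2 (accelerating): v₀ = 3.98 m/s, a = 5.2 m/s².
v² = v₀² + 2aΔx = 3.98² + 2·5.2·182 = 1910 → v = 43.7 m/s
t = (v − v₀)/a = (43.7 − 3.98)/5.2 = 7.64 s
Speed at end of phase 2 = 43.7 m/s

43.7 m/s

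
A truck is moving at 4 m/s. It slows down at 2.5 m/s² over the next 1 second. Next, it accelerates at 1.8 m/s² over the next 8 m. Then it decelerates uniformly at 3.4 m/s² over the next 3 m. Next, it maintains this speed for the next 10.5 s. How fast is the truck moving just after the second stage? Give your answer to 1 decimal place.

Phase 1 (decelerating): v₀ = 4.00 m/s, a = -2.5 m/s².
v = v₀ + at = 4.00 + (-2.5)(1) = 1.50 m/s
Δx = v₀t + ½at² = 4.00·1 + 0.5·-2.5·1² = 2.75 m

Phase 2 (accelerating): v₀ = 1.50 m/s, a = 1.8 m/s².
v² = v₀² + 2aΔx = 1.50² + 2·1.8·8 = 31.1 → v = 5.57 m/s
t = (v − v₀)/a = (5.57 − 1.50)/1.8 = 2.26 s
Speed at end of phase 2 = 5.57 m/s

5.6 m/s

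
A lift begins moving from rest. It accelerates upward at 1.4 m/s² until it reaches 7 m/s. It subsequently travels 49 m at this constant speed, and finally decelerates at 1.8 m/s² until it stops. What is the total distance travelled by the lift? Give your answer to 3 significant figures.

Phase 1 (accelerating): v₀ = 0 m/s, a = 1.4 m/s².
v = v₀ + at → t = (7 − 0) / 1.4 = 5.00 s
v² = v₀² + 2aΔx → Δx = (7² − 0²)/(2·1.4) = 17.5 m

Phase 2 (constant speed): v₀ = 7.00 m/s, a = 0 m/s².
Constant speed: t = d/v = 49/7.00 = 7.00 s

Phase 3 (decelerating): v₀ = 7.00 m/s, a = -1.8 m/s².
v = v₀ + at → t = (0 − 7.00) / -1.8 = 3.89 s
v² = v₀² + 2aΔx → Δx = (0² − 7.00²)/(2·-1.8) = 13.6 m
Total distance = 17.5 + 49.0 + 13.6 = 80.1 m

80.1 m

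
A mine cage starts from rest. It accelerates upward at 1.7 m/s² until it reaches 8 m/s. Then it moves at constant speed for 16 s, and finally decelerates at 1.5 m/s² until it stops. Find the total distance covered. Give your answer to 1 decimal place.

168.2 m

Phase 1 (accelerating): v₀ = 0 m/s, a = 1.7 m/s².
v = v₀ + at → t = (8 − 0) / 1.7 = 4.71 s
v² = v₀² + 2aΔx → Δx = (8² − 0²)/(2·1.7) = 18.8 m

Phase 2 (constant speed): v₀ = 8.00 m/s, a = 0 m/s².
v = v₀ + at = 8.00 + (0)(16) = 8.00 m/s
Δx = v₀t + ½at² = 8.00·16 + 0.5·0·16² = 128 m

Phase 3 (decelerating): v₀ = 8.00 m/s, a = -1.5 m/s².
v = v₀ + at → t = (0 − 8.00) / -1.5 = 5.33 s
v² = v₀² + 2aΔx → Δx = (0² − 8.00²)/(2·-1.5) = 21.3 m
Total distance = 18.8 + 128 + 21.3 = 168 m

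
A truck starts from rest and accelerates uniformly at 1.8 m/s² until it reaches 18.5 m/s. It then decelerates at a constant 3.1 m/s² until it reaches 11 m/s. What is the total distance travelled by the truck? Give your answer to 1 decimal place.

Phase 1 (accelerating): v₀ = 0 m/s, a = 1.8 m/s².
v = v₀ + at → t = (18.5 − 0) / 1.8 = 10.3 s
v² = v₀² + 2aΔx → Δx = (18.5² − 0²)/(2·1.8) = 95.1 m

Phase 2 (decelerating): v₀ = 18.5 m/s, a = -3.1 m/s².
v = v₀ + at → t = (11 − 18.5) / -3.1 = 2.42 s
v² = v₀² + 2aΔx → Δx = (11² − 18.5²)/(2·-3.1) = 35.7 m
Total distance = 95.1 + 35.7 = 131 m

130.8 m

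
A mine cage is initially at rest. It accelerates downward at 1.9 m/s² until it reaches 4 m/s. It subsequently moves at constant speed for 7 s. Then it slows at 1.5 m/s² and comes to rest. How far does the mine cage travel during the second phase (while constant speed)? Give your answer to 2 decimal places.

Phase 1 (accelerating): v₀ = 0 m/s, a = 1.9 m/s².
v = v₀ + at → t = (4 − 0) / 1.9 = 2.11 s
v² = v₀² + 2aΔx → Δx = (4² − 0²)/(2·1.9) = 4.21 m

Phase 2 (constant speed): v₀ = 4.00 m/s, a = 0 m/s².
v = v₀ + at = 4.00 + (0)(7) = 4.00 m/s
Δx = v₀t + ½at² = 4.00·7 + 0.5·0·7² = 28.0 m
Distance in phase 2 = 28.0 m

28.00 m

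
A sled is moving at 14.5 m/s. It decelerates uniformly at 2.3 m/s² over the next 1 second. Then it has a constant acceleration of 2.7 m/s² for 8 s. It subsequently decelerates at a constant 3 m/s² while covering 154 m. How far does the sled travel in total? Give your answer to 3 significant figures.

351 m

Phase 1 (decelerating): v₀ = 14.5 m/s, a = -2.3 m/s².
v = v₀ + at = 14.5 + (-2.3)(1) = 12.2 m/s
Δx = v₀t + ½at² = 14.5·1 + 0.5·-2.3·1² = 13.3 m

Phase 2 (accelerating): v₀ = 12.2 m/s, a = 2.7 m/s².
v = v₀ + at = 12.2 + (2.7)(8) = 33.8 m/s
Δx = v₀t + ½at² = 12.2·8 + 0.5·2.7·8² = 184 m

Phase 3 (decelerating): v₀ = 33.8 m/s, a = -3 m/s².
v² = v₀² + 2aΔx = 33.8² + 2·-3·154 = 218 → v = 14.8 m/s
t = (v − v₀)/a = (14.8 − 33.8)/-3 = 6.34 s
Total distance = 13.3 + 184 + 154 = 351 m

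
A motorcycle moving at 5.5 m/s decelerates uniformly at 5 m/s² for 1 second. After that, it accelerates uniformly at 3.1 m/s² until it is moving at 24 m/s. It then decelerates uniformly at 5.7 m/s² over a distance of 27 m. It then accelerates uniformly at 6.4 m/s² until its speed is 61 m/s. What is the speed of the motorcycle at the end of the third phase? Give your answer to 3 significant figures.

Phase 1 (decelerating): v₀ = 5.50 m/s, a = -5 m/s².
v = v₀ + at = 5.50 + (-5)(1) = 0.500 m/s
Δx = v₀t + ½at² = 5.50·1 + 0.5·-5·1² = 3.00 m

Phase 2 (accelerating): v₀ = 0.500 m/s, a = 3.1 m/s².
v = v₀ + at → t = (24 − 0.500) / 3.1 = 7.58 s
v² = v₀² + 2aΔx → Δx = (24² − 0.500²)/(2·3.1) = 92.9 m

Phase 3 (decelerating): v₀ = 24.0 m/s, a = -5.7 m/s².
v² = v₀² + 2aΔx = 24.0² + 2·-5.7·27 = 268 → v = 16.4 m/s
t = (v − v₀)/a = (16.4 − 24.0)/-5.7 = 1.34 s
Speed at end of phase 3 = 16.4 m/s

16.4 m/s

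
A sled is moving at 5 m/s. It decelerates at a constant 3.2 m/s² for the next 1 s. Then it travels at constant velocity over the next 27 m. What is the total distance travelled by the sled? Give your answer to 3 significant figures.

30.4 m

Phase 1 (decelerating): v₀ = 5.00 m/s, a = -3.2 m/s².
v = v₀ + at = 5.00 + (-3.2)(1) = 1.80 m/s
Δx = v₀t + ½at² = 5.00·1 + 0.5·-3.2·1² = 3.40 m

Phase 2 (constant speed): v₀ = 1.80 m/s, a = 0 m/s².
Constant speed: t = d/v = 27/1.80 = 15.0 s
Total distance = 3.40 + 27.0 = 30.4 m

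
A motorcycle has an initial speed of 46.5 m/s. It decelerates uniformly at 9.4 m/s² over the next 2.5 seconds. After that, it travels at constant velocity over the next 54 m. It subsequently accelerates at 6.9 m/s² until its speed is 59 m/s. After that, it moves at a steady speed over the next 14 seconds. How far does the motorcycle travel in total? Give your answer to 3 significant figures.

1180 m

Phase 1 (decelerating): v₀ = 46.5 m/s, a = -9.4 m/s².
v = v₀ + at = 46.5 + (-9.4)(2.5) = 23.0 m/s
Δx = v₀t + ½at² = 46.5·2.5 + 0.5·-9.4·2.5² = 86.9 m

Phase 2 (constant speed): v₀ = 23.0 m/s, a = 0 m/s².
Constant speed: t = d/v = 54/23.0 = 2.35 s

Phase 3 (accelerating): v₀ = 23.0 m/s, a = 6.9 m/s².
v = v₀ + at → t = (59 − 23.0) / 6.9 = 5.22 s
v² = v₀² + 2aΔx → Δx = (59² − 23.0²)/(2·6.9) = 214 m

Phase 4 (constant speed): v₀ = 59.0 m/s, a = 0 m/s².
v = v₀ + at = 59.0 + (0)(14) = 59.0 m/s
Δx = v₀t + ½at² = 59.0·14 + 0.5·0·14² = 826 m
Total distance = 86.9 + 54.0 + 214 + 826 = 1180 m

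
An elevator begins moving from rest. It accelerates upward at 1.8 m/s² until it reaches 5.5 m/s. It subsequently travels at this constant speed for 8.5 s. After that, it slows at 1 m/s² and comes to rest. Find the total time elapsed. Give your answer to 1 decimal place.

Phase 1 (accelerating): v₀ = 0 m/s, a = 1.8 m/s².
v = v₀ + at → t = (5.5 − 0) / 1.8 = 3.06 s
v² = v₀² + 2aΔx → Δx = (5.5² − 0²)/(2·1.8) = 8.40 m

Phase 2 (constant speed): v₀ = 5.50 m/s, a = 0 m/s².
v = v₀ + at = 5.50 + (0)(8.5) = 5.50 m/s
Δx = v₀t + ½at² = 5.50·8.5 + 0.5·0·8.5² = 46.8 m

Phase 3 (decelerating): v₀ = 5.50 m/s, a = -1 m/s².
v = v₀ + at → t = (0 − 5.50) / -1 = 5.50 s
v² = v₀² + 2aΔx → Δx = (0² − 5.50²)/(2·-1) = 15.1 m
Total time = 3.06 + 8.50 + 5.50 = 17.1 s

17.1 s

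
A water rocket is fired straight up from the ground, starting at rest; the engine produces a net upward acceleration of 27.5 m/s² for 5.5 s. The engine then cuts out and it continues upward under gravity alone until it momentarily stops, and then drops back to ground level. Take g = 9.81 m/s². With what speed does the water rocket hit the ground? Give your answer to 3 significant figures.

Phase 1 (powered ascent): v₀ = 0 m/s, a = 27.5 m/s².
v = v₀ + at = 0 + (27.5)(5.5) = 151 m/s
Δx = v₀t + ½at² = 0·5.5 + 0.5·27.5·5.5² = 416 m

Phase 2 (coasting upward): v₀ = 151 m/s, a = -9.81 m/s².
v = v₀ + at → t = (0 − 151) / -9.81 = 15.4 s
v² = v₀² + 2aΔx → Δx = (0² − 151²)/(2·-9.81) = 1170 m

Phase 3 (free fall): v₀ = 0 m/s, a = -9.81 m/s².
Falls 1580 m from rest: t = √(2·1580/9.81) = 18.0 s; v = g·t = 176 m/s.
Impact speed = 176 m/s

176 m/s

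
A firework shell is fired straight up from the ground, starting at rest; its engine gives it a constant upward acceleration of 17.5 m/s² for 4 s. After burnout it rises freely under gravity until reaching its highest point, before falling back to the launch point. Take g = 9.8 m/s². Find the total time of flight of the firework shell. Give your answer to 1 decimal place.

20.1 s

Phase 1 (powered ascent): v₀ = 0 m/s, a = 17.5 m/s².
v = v₀ + at = 0 + (17.5)(4) = 70.0 m/s
Δx = v₀t + ½at² = 0·4 + 0.5·17.5·4² = 140 m

Phase 2 (coasting upward): v₀ = 70.0 m/s, a = -9.8 m/s².
v = v₀ + at → t = (0 − 70.0) / -9.8 = 7.14 s
v² = v₀² + 2aΔx → Δx = (0² − 70.0²)/(2·-9.8) = 250 m

Phase 3 (free fall): v₀ = 0 m/s, a = -9.8 m/s².
Falls 390 m from rest: t = √(2·390/9.8) = 8.92 s; v = g·t = 87.4 m/s.
Total time = 4.00 + 7.14 + 8.92 = 20.1 s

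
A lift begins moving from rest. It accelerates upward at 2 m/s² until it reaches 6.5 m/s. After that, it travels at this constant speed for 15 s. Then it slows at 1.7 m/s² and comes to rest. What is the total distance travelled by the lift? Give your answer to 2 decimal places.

120.49 m

Phase 1 (accelerating): v₀ = 0 m/s, a = 2 m/s².
v = v₀ + at → t = (6.5 − 0) / 2 = 3.25 s
v² = v₀² + 2aΔx → Δx = (6.5² − 0²)/(2·2) = 10.6 m

Phase 2 (constant speed): v₀ = 6.50 m/s, a = 0 m/s².
v = v₀ + at = 6.50 + (0)(15) = 6.50 m/s
Δx = v₀t + ½at² = 6.50·15 + 0.5·0·15² = 97.5 m

Phase 3 (decelerating): v₀ = 6.50 m/s, a = -1.7 m/s².
v = v₀ + at → t = (0 − 6.50) / -1.7 = 3.82 s
v² = v₀² + 2aΔx → Δx = (0² − 6.50²)/(2·-1.7) = 12.4 m
Total distance = 10.6 + 97.5 + 12.4 = 120 m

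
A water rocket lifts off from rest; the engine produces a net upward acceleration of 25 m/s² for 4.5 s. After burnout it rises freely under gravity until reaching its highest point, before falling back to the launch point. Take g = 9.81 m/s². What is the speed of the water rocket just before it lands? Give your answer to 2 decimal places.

132.75 m/s

Phase 1 (powered ascent): v₀ = 0 m/s, a = 25 m/s².
v = v₀ + at = 0 + (25)(4.5) = 112 m/s
Δx = v₀t + ½at² = 0·4.5 + 0.5·25·4.5² = 253 m

Phase 2 (coasting upward): v₀ = 112 m/s, a = -9.81 m/s².
v = v₀ + at → t = (0 − 112) / -9.81 = 11.5 s
v² = v₀² + 2aΔx → Δx = (0² − 112²)/(2·-9.81) = 645 m

Phase 3 (free fall): v₀ = 0 m/s, a = -9.81 m/s².
Falls 898 m from rest: t = √(2·898/9.81) = 13.5 s; v = g·t = 133 m/s.
Impact speed = 133 m/s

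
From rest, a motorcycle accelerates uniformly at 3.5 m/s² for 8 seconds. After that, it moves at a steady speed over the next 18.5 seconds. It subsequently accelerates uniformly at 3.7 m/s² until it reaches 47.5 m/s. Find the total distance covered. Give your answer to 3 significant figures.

Phase 1 (accelerating): v₀ = 0 m/s, a = 3.5 m/s².
v = v₀ + at = 0 + (3.5)(8) = 28.0 m/s
Δx = v₀t + ½at² = 0·8 + 0.5·3.5·8² = 112 m

Phase 2 (constant speed): v₀ = 28.0 m/s, a = 0 m/s².
v = v₀ + at = 28.0 + (0)(18.5) = 28.0 m/s
Δx = v₀t + ½at² = 28.0·18.5 + 0.5·0·18.5² = 518 m

Phase 3 (accelerating): v₀ = 28.0 m/s, a = 3.7 m/s².
v = v₀ + at → t = (47.5 − 28.0) / 3.7 = 5.27 s
v² = v₀² + 2aΔx → Δx = (47.5² − 28.0²)/(2·3.7) = 199 m
Total distance = 112 + 518 + 199 = 829 m

829 m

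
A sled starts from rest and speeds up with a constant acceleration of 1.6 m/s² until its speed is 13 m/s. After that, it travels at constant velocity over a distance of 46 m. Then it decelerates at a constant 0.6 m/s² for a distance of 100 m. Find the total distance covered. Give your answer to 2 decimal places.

Phase 1 (accelerating): v₀ = 0 m/s, a = 1.6 m/s².
v = v₀ + at → t = (13 − 0) / 1.6 = 8.12 s
v² = v₀² + 2aΔx → Δx = (13² − 0²)/(2·1.6) = 52.8 m

Phase 2 (constant speed): v₀ = 13.0 m/s, a = 0 m/s².
Constant speed: t = d/v = 46/13.0 = 3.54 s

Phase 3 (decelerating): v₀ = 13.0 m/s, a = -0.6 m/s².
v² = v₀² + 2aΔx = 13.0² + 2·-0.6·100 = 49.0 → v = 7.00 m/s
t = (v − v₀)/a = (7.00 − 13.0)/-0.6 = 10.0 s
Total distance = 52.8 + 46.0 + 100 = 199 m

198.81 m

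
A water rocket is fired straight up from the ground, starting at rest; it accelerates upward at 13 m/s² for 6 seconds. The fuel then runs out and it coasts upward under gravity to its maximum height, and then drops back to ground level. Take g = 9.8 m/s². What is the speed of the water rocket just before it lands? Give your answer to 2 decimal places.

103.30 m/s

Phase 1 (powered ascent): v₀ = 0 m/s, a = 13 m/s².
v = v₀ + at = 0 + (13)(6) = 78.0 m/s
Δx = v₀t + ½at² = 0·6 + 0.5·13·6² = 234 m

Phase 2 (coasting upward): v₀ = 78.0 m/s, a = -9.8 m/s².
v = v₀ + at → t = (0 − 78.0) / -9.8 = 7.96 s
v² = v₀² + 2aΔx → Δx = (0² − 78.0²)/(2·-9.8) = 310 m

Phase 3 (free fall): v₀ = 0 m/s, a = -9.8 m/s².
Falls 544 m from rest: t = √(2·544/9.8) = 10.5 s; v = g·t = 103 m/s.
Impact speed = 103 m/s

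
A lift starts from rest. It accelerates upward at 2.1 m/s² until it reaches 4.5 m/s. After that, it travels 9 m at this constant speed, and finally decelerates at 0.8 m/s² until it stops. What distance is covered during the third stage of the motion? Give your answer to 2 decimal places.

12.66 m

Phase 1 (accelerating): v₀ = 0 m/s, a = 2.1 m/s².
v = v₀ + at → t = (4.5 − 0) / 2.1 = 2.14 s
v² = v₀² + 2aΔx → Δx = (4.5² − 0²)/(2·2.1) = 4.82 m

Phase 2 (constant speed): v₀ = 4.50 m/s, a = 0 m/s².
Constant speed: t = d/v = 9/4.50 = 2.00 s

Phase 3 (decelerating): v₀ = 4.50 m/s, a = -0.8 m/s².
v = v₀ + at → t = (0 − 4.50) / -0.8 = 5.62 s
v² = v₀² + 2aΔx → Δx = (0² − 4.50²)/(2·-0.8) = 12.7 m
Distance in phase 3 = 12.7 m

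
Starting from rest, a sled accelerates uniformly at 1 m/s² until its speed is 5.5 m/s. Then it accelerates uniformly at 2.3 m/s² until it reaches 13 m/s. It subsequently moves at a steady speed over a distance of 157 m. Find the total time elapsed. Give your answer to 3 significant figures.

Phase 1 (accelerating): v₀ = 0 m/s, a = 1 m/s².
v = v₀ + at → t = (5.5 − 0) / 1 = 5.50 s
v² = v₀² + 2aΔx → Δx = (5.5² − 0²)/(2·1) = 15.1 m

Phase 2 (accelerating): v₀ = 5.50 m/s, a = 2.3 m/s².
v = v₀ + at → t = (13 − 5.50) / 2.3 = 3.26 s
v² = v₀² + 2aΔx → Δx = (13² − 5.50²)/(2·2.3) = 30.2 m

Phase 3 (constant speed): v₀ = 13.0 m/s, a = 0 m/s².
Constant speed: t = d/v = 157/13.0 = 12.1 s
Total time = 5.50 + 3.26 + 12.1 = 20.8 s

20.8 s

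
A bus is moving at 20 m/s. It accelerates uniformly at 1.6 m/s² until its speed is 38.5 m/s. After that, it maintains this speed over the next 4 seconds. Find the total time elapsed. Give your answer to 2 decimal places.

15.56 s

Phase 1 (accelerating): v₀ = 20.0 m/s, a = 1.6 m/s².
v = v₀ + at → t = (38.5 − 20.0) / 1.6 = 11.6 s
v² = v₀² + 2aΔx → Δx = (38.5² − 20.0²)/(2·1.6) = 338 m

Phase 2 (constant speed): v₀ = 38.5 m/s, a = 0 m/s².
v = v₀ + at = 38.5 + (0)(4) = 38.5 m/s
Δx = v₀t + ½at² = 38.5·4 + 0.5·0·4² = 154 m
Total time = 11.6 + 4.00 = 15.6 s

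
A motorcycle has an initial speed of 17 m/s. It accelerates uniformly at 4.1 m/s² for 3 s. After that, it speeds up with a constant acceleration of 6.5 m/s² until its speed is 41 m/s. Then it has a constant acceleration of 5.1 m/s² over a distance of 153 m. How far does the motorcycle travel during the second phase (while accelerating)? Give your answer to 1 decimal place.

63.3 m

Phase 1 (accelerating): v₀ = 17.0 m/s, a = 4.1 m/s².
v = v₀ + at = 17.0 + (4.1)(3) = 29.3 m/s
Δx = v₀t + ½at² = 17.0·3 + 0.5·4.1·3² = 69.5 m

Phase 2 (accelerating): v₀ = 29.3 m/s, a = 6.5 m/s².
v = v₀ + at → t = (41 − 29.3) / 6.5 = 1.80 s
v² = v₀² + 2aΔx → Δx = (41² − 29.3²)/(2·6.5) = 63.3 m
Distance in phase 2 = 63.3 m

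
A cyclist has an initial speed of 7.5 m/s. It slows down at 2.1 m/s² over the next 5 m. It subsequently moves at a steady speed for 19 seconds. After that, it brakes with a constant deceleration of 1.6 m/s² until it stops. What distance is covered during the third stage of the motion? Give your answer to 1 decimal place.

11.0 m

Phase 1 (decelerating): v₀ = 7.50 m/s, a = -2.1 m/s².
v² = v₀² + 2aΔx = 7.50² + 2·-2.1·5 = 35.2 → v = 5.94 m/s
t = (v − v₀)/a = (5.94 − 7.50)/-2.1 = 0.744 s

Phase 2 (constant speed): v₀ = 5.94 m/s, a = 0 m/s².
v = v₀ + at = 5.94 + (0)(19) = 5.94 m/s
Δx = v₀t + ½at² = 5.94·19 + 0.5·0·19² = 113 m

Phase 3 (decelerating): v₀ = 5.94 m/s, a = -1.6 m/s².
v = v₀ + at → t = (0 − 5.94) / -1.6 = 3.71 s
v² = v₀² + 2aΔx → Δx = (0² − 5.94²)/(2·-1.6) = 11.0 m
Distance in phase 3 = 11.0 m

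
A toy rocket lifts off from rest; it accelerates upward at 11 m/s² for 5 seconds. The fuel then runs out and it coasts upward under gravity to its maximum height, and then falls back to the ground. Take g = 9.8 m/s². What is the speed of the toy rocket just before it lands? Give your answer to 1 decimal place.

Phase 1 (powered ascent): v₀ = 0 m/s, a = 11 m/s².
v = v₀ + at = 0 + (11)(5) = 55.0 m/s
Δx = v₀t + ½at² = 0·5 + 0.5·11·5² = 138 m

Phase 2 (coasting upward): v₀ = 55.0 m/s, a = -9.8 m/s².
v = v₀ + at → t = (0 − 55.0) / -9.8 = 5.61 s
v² = v₀² + 2aΔx → Δx = (0² − 55.0²)/(2·-9.8) = 154 m

Phase 3 (free fall): v₀ = 0 m/s, a = -9.8 m/s².
Falls 292 m from rest: t = √(2·292/9.8) = 7.72 s; v = g·t = 75.6 m/s.
Impact speed = 75.6 m/s

75.6 m/s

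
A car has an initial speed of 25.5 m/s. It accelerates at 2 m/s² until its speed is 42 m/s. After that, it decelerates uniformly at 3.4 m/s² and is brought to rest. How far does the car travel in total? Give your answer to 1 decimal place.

537.8 m

Phase 1 (accelerating): v₀ = 25.5 m/s, a = 2 m/s².
v = v₀ + at → t = (42 − 25.5) / 2 = 8.25 s
v² = v₀² + 2aΔx → Δx = (42² − 25.5²)/(2·2) = 278 m

Phase 2 (decelerating): v₀ = 42.0 m/s, a = -3.4 m/s².
v = v₀ + at → t = (0 − 42.0) / -3.4 = 12.4 s
v² = v₀² + 2aΔx → Δx = (0² − 42.0²)/(2·-3.4) = 259 m
Total distance = 278 + 259 = 538 m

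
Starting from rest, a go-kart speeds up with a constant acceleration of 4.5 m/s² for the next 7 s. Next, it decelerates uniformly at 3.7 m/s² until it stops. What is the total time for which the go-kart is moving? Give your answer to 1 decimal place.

15.5 s

Phase 1 (accelerating): v₀ = 0 m/s, a = 4.5 m/s².
v = v₀ + at = 0 + (4.5)(7) = 31.5 m/s
Δx = v₀t + ½at² = 0·7 + 0.5·4.5·7² = 110 m

Phase 2 (decelerating): v₀ = 31.5 m/s, a = -3.7 m/s².
v = v₀ + at → t = (0 − 31.5) / -3.7 = 8.51 s
v² = v₀² + 2aΔx → Δx = (0² − 31.5²)/(2·-3.7) = 134 m
Total time = 7.00 + 8.51 = 15.5 s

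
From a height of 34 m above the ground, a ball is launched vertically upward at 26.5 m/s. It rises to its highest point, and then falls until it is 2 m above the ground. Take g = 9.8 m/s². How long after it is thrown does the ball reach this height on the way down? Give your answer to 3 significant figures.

6.42 s

Phase 1 (rising): v₀ = 26.5 m/s, a = -9.8 m/s².
v = v₀ + at → t = (0 − 26.5) / -9.8 = 2.70 s
v² = v₀² + 2aΔx → Δx = (0² − 26.5²)/(2·-9.8) = 35.8 m

Phase 2 (falling): v₀ = 0 m/s, a = -9.8 m/s².
Falls 67.8 m from rest: t = √(2·67.8/9.8) = 3.72 s; v = g·t = 36.5 m/s.
Total time = 2.70 + 3.72 = 6.42 s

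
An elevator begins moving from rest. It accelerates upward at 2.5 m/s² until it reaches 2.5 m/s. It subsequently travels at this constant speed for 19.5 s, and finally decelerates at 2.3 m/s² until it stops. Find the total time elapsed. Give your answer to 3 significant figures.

21.6 s

Phase 1 (accelerating): v₀ = 0 m/s, a = 2.5 m/s².
v = v₀ + at → t = (2.5 − 0) / 2.5 = 1.00 s
v² = v₀² + 2aΔx → Δx = (2.5² − 0²)/(2·2.5) = 1.25 m

Phase 2 (constant speed): v₀ = 2.50 m/s, a = 0 m/s².
v = v₀ + at = 2.50 + (0)(19.5) = 2.50 m/s
Δx = v₀t + ½at² = 2.50·19.5 + 0.5·0·19.5² = 48.8 m

Phase 3 (decelerating): v₀ = 2.50 m/s, a = -2.3 m/s².
v = v₀ + at → t = (0 − 2.50) / -2.3 = 1.09 s
v² = v₀² + 2aΔx → Δx = (0² − 2.50²)/(2·-2.3) = 1.36 m
Total time = 1.00 + 19.5 + 1.09 = 21.6 s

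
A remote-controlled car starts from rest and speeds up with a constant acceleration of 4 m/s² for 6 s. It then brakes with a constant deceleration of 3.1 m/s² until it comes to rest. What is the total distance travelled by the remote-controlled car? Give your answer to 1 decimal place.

164.9 m

Phase 1 (accelerating): v₀ = 0 m/s, a = 4 m/s².
v = v₀ + at = 0 + (4)(6) = 24.0 m/s
Δx = v₀t + ½at² = 0·6 + 0.5·4·6² = 72.0 m

Phase 2 (decelerating): v₀ = 24.0 m/s, a = -3.1 m/s².
v = v₀ + at → t = (0 − 24.0) / -3.1 = 7.74 s
v² = v₀² + 2aΔx → Δx = (0² − 24.0²)/(2·-3.1) = 92.9 m
Total distance = 72.0 + 92.9 = 165 m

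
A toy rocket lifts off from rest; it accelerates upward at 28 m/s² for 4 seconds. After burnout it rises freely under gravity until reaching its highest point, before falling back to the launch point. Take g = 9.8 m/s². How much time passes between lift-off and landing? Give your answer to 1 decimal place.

Phase 1 (powered ascent): v₀ = 0 m/s, a = 28 m/s².
v = v₀ + at = 0 + (28)(4) = 112 m/s
Δx = v₀t + ½at² = 0·4 + 0.5·28·4² = 224 m

Phase 2 (coasting upward): v₀ = 112 m/s, a = -9.8 m/s².
v = v₀ + at → t = (0 − 112) / -9.8 = 11.4 s
v² = v₀² + 2aΔx → Δx = (0² − 112²)/(2·-9.8) = 640 m

Phase 3 (free fall): v₀ = 0 m/s, a = -9.8 m/s².
Falls 864 m from rest: t = √(2·864/9.8) = 13.3 s; v = g·t = 130 m/s.
Total time = 4.00 + 11.4 + 13.3 = 28.7 s

28.7 s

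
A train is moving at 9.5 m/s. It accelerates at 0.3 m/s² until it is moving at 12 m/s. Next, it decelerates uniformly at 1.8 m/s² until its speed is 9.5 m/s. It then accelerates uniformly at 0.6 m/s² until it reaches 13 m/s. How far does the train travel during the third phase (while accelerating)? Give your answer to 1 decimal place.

65.6 m

Phase 1 (accelerating): v₀ = 9.50 m/s, a = 0.3 m/s².
v = v₀ + at → t = (12 − 9.50) / 0.3 = 8.33 s
v² = v₀² + 2aΔx → Δx = (12² − 9.50²)/(2·0.3) = 89.6 m

Phase 2 (decelerating): v₀ = 12.0 m/s, a = -1.8 m/s².
v = v₀ + at → t = (9.5 − 12.0) / -1.8 = 1.39 s
v² = v₀² + 2aΔx → Δx = (9.5² − 12.0²)/(2·-1.8) = 14.9 m

Phase 3 (accelerating): v₀ = 9.50 m/s, a = 0.6 m/s².
v = v₀ + at → t = (13 − 9.50) / 0.6 = 5.83 s
v² = v₀² + 2aΔx → Δx = (13² − 9.50²)/(2·0.6) = 65.6 m
Distance in phase 3 = 65.6 m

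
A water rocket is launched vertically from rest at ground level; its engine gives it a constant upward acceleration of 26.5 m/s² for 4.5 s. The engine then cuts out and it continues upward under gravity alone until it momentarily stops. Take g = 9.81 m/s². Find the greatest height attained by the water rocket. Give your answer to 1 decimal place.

Phase 1 (powered ascent): v₀ = 0 m/s, a = 26.5 m/s².
v = v₀ + at = 0 + (26.5)(4.5) = 119 m/s
Δx = v₀t + ½at² = 0·4.5 + 0.5·26.5·4.5² = 268 m

Phase 2 (coasting upward): v₀ = 119 m/s, a = -9.81 m/s².
v = v₀ + at → t = (0 − 119) / -9.81 = 12.2 s
v² = v₀² + 2aΔx → Δx = (0² − 119²)/(2·-9.81) = 725 m
Maximum height = 268 + 725 = 993 m

993.1 m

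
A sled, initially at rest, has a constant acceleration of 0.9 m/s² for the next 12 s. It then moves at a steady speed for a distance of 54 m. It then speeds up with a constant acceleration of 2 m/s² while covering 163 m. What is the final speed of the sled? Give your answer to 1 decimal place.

Phase 1 (accelerating): v₀ = 0 m/s, a = 0.9 m/s².
v = v₀ + at = 0 + (0.9)(12) = 10.8 m/s
Δx = v₀t + ½at² = 0·12 + 0.5·0.9·12² = 64.8 m

Phase 2 (constant speed): v₀ = 10.8 m/s, a = 0 m/s².
Constant speed: t = d/v = 54/10.8 = 5.00 s

Phase 3 (accelerating): v₀ = 10.8 m/s, a = 2 m/s².
v² = v₀² + 2aΔx = 10.8² + 2·2·163 = 769 → v = 27.7 m/s
t = (v − v₀)/a = (27.7 − 10.8)/2 = 8.46 s
Final speed = 27.7 m/s

27.7 m/s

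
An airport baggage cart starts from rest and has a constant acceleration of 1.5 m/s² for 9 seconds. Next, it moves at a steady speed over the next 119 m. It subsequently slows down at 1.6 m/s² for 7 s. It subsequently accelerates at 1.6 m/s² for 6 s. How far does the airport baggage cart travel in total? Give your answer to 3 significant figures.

278 m

Phase 1 (accelerating): v₀ = 0 m/s, a = 1.5 m/s².
v = v₀ + at = 0 + (1.5)(9) = 13.5 m/s
Δx = v₀t + ½at² = 0·9 + 0.5·1.5·9² = 60.8 m

Phase 2 (constant speed): v₀ = 13.5 m/s, a = 0 m/s².
Constant speed: t = d/v = 119/13.5 = 8.81 s

Phase 3 (decelerating): v₀ = 13.5 m/s, a = -1.6 m/s².
v = v₀ + at = 13.5 + (-1.6)(7) = 2.30 m/s
Δx = v₀t + ½at² = 13.5·7 + 0.5·-1.6·7² = 55.3 m

Phase 4 (accelerating): v₀ = 2.30 m/s, a = 1.6 m/s².
v = v₀ + at = 2.30 + (1.6)(6) = 11.9 m/s
Δx = v₀t + ½at² = 2.30·6 + 0.5·1.6·6² = 42.6 m
Total distance = 60.8 + 119 + 55.3 + 42.6 = 278 m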